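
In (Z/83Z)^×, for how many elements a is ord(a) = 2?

1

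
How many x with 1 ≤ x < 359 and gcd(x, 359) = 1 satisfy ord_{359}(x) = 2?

1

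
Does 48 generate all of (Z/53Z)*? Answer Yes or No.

Yes

φ(53) = 53 − 1 = 52 = 2^2 · 13.
An element g generates (Z/53Z)^× iff g^(52/q) ≢ 1 (mod 53) for each prime q ∈ {2, 13}.
48^26 ≡ 52 (mod 53)  [q = 2: ≢ 1 ✓]
48^4 ≡ 42 (mod 53)  [q = 13: ≢ 1 ✓]
All checks pass, so 48 has order 52 and is a primitive root modulo 53.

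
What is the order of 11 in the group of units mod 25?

5

Since 11 ∈ (Z/25Z)^×, its order divides φ(25) = φ(5^2) = 5·(5−1) = 20 = 2^2 · 5.
Divisors of 20: 1, 2, 4, 5, 10, 20.
Evaluate successive powers at the divisors of 20:
11^1 ≡ 11
11^2 ≡ 21
11^4 ≡ 16
11^5 ≡ 1
The smallest such exponent is 5, so the order of 11 is 5.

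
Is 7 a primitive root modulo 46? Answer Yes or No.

Yes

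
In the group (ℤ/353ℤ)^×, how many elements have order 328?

0

φ(353) = 353 − 1 = 352 = 2^5 · 11.
(Z/353Z)^× is cyclic (|G| = 352); a cyclic group of order m has exactly φ(d) elements of each order d | m, and none otherwise.
328 does not divide 352, so no element of (Z/353Z)^× has order 328.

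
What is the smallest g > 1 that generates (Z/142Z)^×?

7

φ(142) = φ(2)·φ(71) = 1·70 = 70 = 2 · 5 · 7.
g is a primitive root iff g^(70/q) ≢ 1 (mod 142) for each prime q ∈ {2, 5, 7}.
g = 2: gcd(2, 142) = 2 > 1, not a unit — skip.
g = 3: 3^35 ≡ 1 — hits 1, so not a primitive root.
g = 4: gcd(4, 142) = 2 > 1, not a unit — skip.
g = 5: 5^35 ≡ 1 — hits 1, so not a primitive root.
g = 6: gcd(6, 142) = 2 > 1, not a unit — skip.
g = 7: 7^35 ≡ 141; 7^14 ≡ 125; 7^10 ≡ 45 — none is 1, so 7 is a primitive root.
The smallest primitive root modulo 142 is 7.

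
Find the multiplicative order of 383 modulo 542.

135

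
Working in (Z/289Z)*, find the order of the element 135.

Since 135 ∈ (Z/289Z)^×, its order divides φ(289) = φ(17^2) = 17·(17−1) = 272 = 2^4 · 17.
Divisors of 272: 1, 2, 4, 8, 16, 17, 34, 68, 136, 272.
Test each divisor d:
135^1 ≡ 135
135^2 ≡ 18
135^4 ≡ 35
135^8 ≡ 69
135^16 ≡ 137
135^17 ≡ 288
135^34 ≡ 1
So ord_289(135) = 34.

34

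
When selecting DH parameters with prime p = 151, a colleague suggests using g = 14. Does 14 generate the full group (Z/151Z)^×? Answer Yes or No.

Yes

φ(151) = 151 − 1 = 150 = 2 · 3 · 5^2.
An element g generates (Z/151Z)^× iff g^(150/q) ≢ 1 (mod 151) for each prime q ∈ {2, 3, 5}.
14^75 ≡ 150 (mod 151)  [q = 2: ≢ 1 ✓]
14^50 ≡ 118 (mod 151)  [q = 3: ≢ 1 ✓]
14^30 ≡ 8 (mod 151)  [q = 5: ≢ 1 ✓]
None equal 1, so ord_151(14) = 150: 14 is a primitive root.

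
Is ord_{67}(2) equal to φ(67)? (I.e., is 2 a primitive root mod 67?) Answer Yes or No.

Yes

φ(67) = 67 − 1 = 66 = 2 · 3 · 11.
2 is a primitive root mod 67 iff 2^(φ(67)/q) ≢ 1 for every prime q | φ(67), i.e. q ∈ {2, 3, 11}.
2^33 ≡ 66 (mod 67)  [q = 2: ≢ 1 ✓]
2^22 ≡ 37 (mod 67)  [q = 3: ≢ 1 ✓]
2^6 ≡ 64 (mod 67)  [q = 11: ≢ 1 ✓]
Every test exponent gives a nontrivial residue, hence 2 generates the full group.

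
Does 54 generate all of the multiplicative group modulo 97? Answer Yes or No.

φ(97) = 97 − 1 = 96 = 2^5 · 3.
54 is a primitive root mod 97 iff 54^(φ(97)/q) ≢ 1 for every prime q | φ(97), i.e. q ∈ {2, 3}.
54^48 ≡ 1 (mod 97)  [q = 2: ≡ 1 ✗]
54^32 ≡ 35 (mod 97)  [q = 3: ≢ 1 ✓]
The check at q = 2 fails, so 54 generates a proper subgroup.

No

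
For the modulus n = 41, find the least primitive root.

6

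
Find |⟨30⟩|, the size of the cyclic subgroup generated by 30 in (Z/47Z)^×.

46

ord(30) | φ(47) = 47 − 1 = 46 = 2 · 23.
Divisors of 46: 1, 2, 23, 46.
Test each divisor d:
30^1 ≡ 30 (mod 47)
30^2 ≡ 7 (mod 47)
30^23 ≡ 46 (mod 47)
30^46 ≡ 1 (mod 47) ✓
So ord_47(30) = 46.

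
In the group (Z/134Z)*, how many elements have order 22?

10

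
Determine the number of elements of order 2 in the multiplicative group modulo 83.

φ(83) = 83 − 1 = 82 = 2 · 41.
(Z/83Z)^× is cyclic (|G| = 82); a cyclic group of order m has exactly φ(d) elements of each order d | m, and none otherwise.
2 | 82, and φ(2) = 2 − 1 = 1.

1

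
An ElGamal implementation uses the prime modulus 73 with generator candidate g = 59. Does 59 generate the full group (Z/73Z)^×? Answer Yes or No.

Yes

φ(73) = 73 − 1 = 72 = 2^3 · 3^2.
59 is a primitive root mod 73 iff 59^(φ(73)/q) ≢ 1 for every prime q | φ(73), i.e. q ∈ {2, 3}.
59^36 ≡ 72 (mod 73)  [q = 2: ≢ 1 ✓]
59^24 ≡ 64 (mod 73)  [q = 3: ≢ 1 ✓]
All checks pass, so 59 has order 72 and is a primitive root modulo 73.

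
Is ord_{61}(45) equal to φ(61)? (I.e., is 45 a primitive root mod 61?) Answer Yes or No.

No

φ(61) = 61 − 1 = 60 = 2^2 · 3 · 5.
45 is a primitive root mod 61 iff 45^(φ(61)/q) ≢ 1 for every prime q | φ(61), i.e. q ∈ {2, 3, 5}.
45^30 ≡ 1 (mod 61)  [q = 2: ≡ 1 ✗]
45^20 ≡ 47 (mod 61)  [q = 3: ≢ 1 ✓]
45^12 ≡ 34 (mod 61)  [q = 5: ≢ 1 ✓]
Since 45^30 ≡ 1, the order of 45 divides 30 < 60, so 45 is not a primitive root.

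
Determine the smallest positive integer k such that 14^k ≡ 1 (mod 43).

21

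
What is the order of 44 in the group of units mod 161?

66

The order of 44 must divide φ(161) = φ(7·23) = (7−1)·(23−1) = 6·22 = 132 = 2^2 · 3 · 11.
Divisors of 132: 1, 2, 3, 4, 6, 11, 12, 22, 33, 44, 66, 132.
Evaluate successive powers at the divisors of 132:
44^1 ≡ 44 (mod 161)
44^2 ≡ 4 (mod 161)
44^3 ≡ 15 (mod 161)
44^4 ≡ 16 (mod 161)
44^6 ≡ 64 (mod 161)
44^11 ≡ 137 (mod 161)
44^12 ≡ 71 (mod 161)
44^22 ≡ 93 (mod 161)
44^33 ≡ 22 (mod 161)
44^44 ≡ 116 (mod 161)
44^66 ≡ 1 (mod 161) ✓
The smallest such exponent is 66, so the order of 44 is 66.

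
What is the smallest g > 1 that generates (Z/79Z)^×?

φ(79) = 79 − 1 = 78 = 2 · 3 · 13.
g is a primitive root iff g^(78/q) ≢ 1 (mod 79) for each prime q ∈ {2, 3, 13}.
g = 2: 2^39 ≡ 1 — hits 1, so not a primitive root.
g = 3: 3^39 ≡ 78; 3^26 ≡ 23; 3^6 ≡ 18 — none is 1, so 3 is a primitive root.
So 3 is the smallest generator of (Z/79Z)^×.

3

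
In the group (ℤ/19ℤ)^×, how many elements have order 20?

φ(19) = 19 − 1 = 18 = 2 · 3^2.
Since (Z/19Z)^× is cyclic of order 18, the number of elements of order d is φ(d) when d | 18 and 0 otherwise.
20 does not divide 18, so no element of (Z/19Z)^× has order 20.

0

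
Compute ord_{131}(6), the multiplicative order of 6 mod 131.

130

ord(6) | φ(131) = 131 − 1 = 130 = 2 · 5 · 13.
Divisors of 130: 1, 2, 5, 10, 13, 26, 65, 130.
Check 6^d mod 131 for each divisor in increasing order:
6^1 ≡ 6
6^2 ≡ 36
6^5 ≡ 47
6^10 ≡ 113
6^13 ≡ 42
6^26 ≡ 61
6^65 ≡ 130
6^130 ≡ 1
So ord_131(6) = 130.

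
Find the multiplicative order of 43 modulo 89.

88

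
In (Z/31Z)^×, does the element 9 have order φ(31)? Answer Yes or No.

No

φ(31) = 31 − 1 = 30 = 2 · 3 · 5.
It suffices to check that the order of 9 is not a proper divisor of 30: compute 9^(30/q) for q ∈ {2, 3, 5}.
9^15 ≡ 1 (mod 31)  [q = 2: ≡ 1 ✗]
9^10 ≡ 5 (mod 31)  [q = 3: ≢ 1 ✓]
9^6 ≡ 8 (mod 31)  [q = 5: ≢ 1 ✓]
The check at q = 2 fails, so 9 generates a proper subgroup.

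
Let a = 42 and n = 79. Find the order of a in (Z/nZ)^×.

39

ord(42) | φ(79) = 79 − 1 = 78 = 2 · 3 · 13.
Divisors of 78: 1, 2, 3, 6, 13, 26, 39, 78.
Check 42^d mod 79 for each divisor in increasing order:
42^1 ≡ 42 (mod 79)
42^2 ≡ 26 (mod 79)
42^3 ≡ 65 (mod 79)
42^6 ≡ 38 (mod 79)
42^13 ≡ 55 (mod 79)
42^26 ≡ 23 (mod 79)
42^39 ≡ 1 (mod 79) ✓
Hence ord(42) = 39.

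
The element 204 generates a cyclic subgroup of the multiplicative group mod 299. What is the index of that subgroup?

4

Since 204 ∈ (Z/299Z)^×, its order divides φ(299) = φ(13·23) = (13−1)·(23−1) = 12·22 = 264 = 2^3 · 3 · 11.
Divisors of 264: 1, 2, 3, 4, 6, 8, 11, 12, 22, 24, 33, 44, 66, 88, 132, 264.
Compute 204^d (mod 299) for the divisors d until we hit 1:
204^1 ≡ 204
204^2 ≡ 55
204^3 ≡ 157
204^4 ≡ 35
204^6 ≡ 131
204^8 ≡ 29
204^11 ≡ 68
204^12 ≡ 118
204^22 ≡ 139
204^24 ≡ 170
204^33 ≡ 183
204^44 ≡ 185
204^66 ≡ 1
The order of 204 is 66, so the subgroup it generates has 66 elements.
The index is φ(299) / ord(204) = 264 / 66 = 4.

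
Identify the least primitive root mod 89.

φ(89) = 89 − 1 = 88 = 2^3 · 11.
Test candidates g = 2, 3, … against the prime factors q ∈ {2, 11} of φ(89): g is a generator iff g^(88/q) ≢ 1 for every such q.
g = 2: 2^44 ≡ 1 — hits 1, so not a primitive root.
g = 3: 3^44 ≡ 88; 3^8 ≡ 64 — none is 1, so 3 is a primitive root.
Hence the least primitive root of 89 is 3.

3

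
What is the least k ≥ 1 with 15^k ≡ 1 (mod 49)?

7

Since 15 ∈ (Z/49Z)^×, its order divides φ(49) = φ(7^2) = 7·(7−1) = 42 = 2 · 3 · 7.
Divisors of 42: 1, 2, 3, 6, 7, 14, 21, 42.
Test each divisor d:
15^1 ≡ 15 (mod 49)
15^2 ≡ 29 (mod 49)
15^3 ≡ 43 (mod 49)
15^6 ≡ 36 (mod 49)
15^7 ≡ 1 (mod 49) ✓
Hence ord(15) = 7.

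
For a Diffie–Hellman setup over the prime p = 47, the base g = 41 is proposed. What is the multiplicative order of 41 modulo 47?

46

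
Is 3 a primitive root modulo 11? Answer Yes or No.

φ(11) = 11 − 1 = 10 = 2 · 5.
Test 3^(10/q) mod 11 for each prime factor q of 10:
3^5 ≡ 1 (mod 11)  [q = 2: ≡ 1 ✗]
3^2 ≡ 9 (mod 11)  [q = 5: ≢ 1 ✓]
The check at q = 2 fails, so 3 generates a proper subgroup.

No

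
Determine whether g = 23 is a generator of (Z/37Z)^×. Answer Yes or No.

φ(37) = 37 − 1 = 36 = 2^2 · 3^2.
Test 23^(36/q) mod 37 for each prime factor q of 36:
23^18 ≡ 36 (mod 37)  [q = 2: ≢ 1 ✓]
23^12 ≡ 1 (mod 37)  [q = 3: ≡ 1 ✗]
Since 23^12 ≡ 1, the order of 23 divides 12 < 36, so 23 is not a primitive root.

No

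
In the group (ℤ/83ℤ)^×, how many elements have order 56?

0

φ(83) = 83 − 1 = 82 = 2 · 41.
In a cyclic group of order 82, there are φ(d) elements of order d for each divisor d of 82, and zero for non-divisors.
56 does not divide 82, so no element of (Z/83Z)^× has order 56.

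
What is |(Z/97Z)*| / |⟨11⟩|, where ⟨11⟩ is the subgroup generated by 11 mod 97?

2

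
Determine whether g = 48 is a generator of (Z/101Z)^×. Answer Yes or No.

Yes

φ(101) = 101 − 1 = 100 = 2^2 · 5^2.
Test 48^(100/q) mod 101 for each prime factor q of 100:
48^50 ≡ 100 (mod 101)  [q = 2: ≢ 1 ✓]
48^20 ≡ 87 (mod 101)  [q = 5: ≢ 1 ✓]
Every test exponent gives a nontrivial residue, hence 48 generates the full group.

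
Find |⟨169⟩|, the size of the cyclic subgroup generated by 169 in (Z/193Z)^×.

32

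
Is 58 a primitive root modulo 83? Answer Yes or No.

Yes

φ(83) = 83 − 1 = 82 = 2 · 41.
It suffices to check that the order of 58 is not a proper divisor of 82: compute 58^(82/q) for q ∈ {2, 41}.
58^41 ≡ 82 (mod 83)  [q = 2: ≢ 1 ✓]
58^2 ≡ 44 (mod 83)  [q = 41: ≢ 1 ✓]
None equal 1, so ord_83(58) = 82: 58 is a primitive root.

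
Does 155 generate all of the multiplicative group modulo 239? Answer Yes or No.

φ(239) = 239 − 1 = 238 = 2 · 7 · 17.
It suffices to check that the order of 155 is not a proper divisor of 238: compute 155^(238/q) for q ∈ {2, 7, 17}.
155^119 ≡ 1 (mod 239)  [q = 2: ≡ 1 ✗]
155^34 ≡ 44 (mod 239)  [q = 7: ≢ 1 ✓]
155^14 ≡ 36 (mod 239)  [q = 17: ≢ 1 ✓]
Since 155^119 ≡ 1, the order of 155 divides 119 < 238, so 155 is not a primitive root.

No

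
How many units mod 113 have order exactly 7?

6

φ(113) = 113 − 1 = 112 = 2^4 · 7.
Since (Z/113Z)^× is cyclic of order 112, the number of elements of order d is φ(d) when d | 112 and 0 otherwise.
7 | 112, and φ(7) = 7 − 1 = 6.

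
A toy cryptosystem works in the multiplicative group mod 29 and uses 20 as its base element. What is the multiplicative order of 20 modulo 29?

7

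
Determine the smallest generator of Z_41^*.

6

φ(41) = 41 − 1 = 40 = 2^3 · 5.
g is a primitive root iff g^(40/q) ≢ 1 (mod 41) for each prime q ∈ {2, 5}.
g = 2: 2^20 ≡ 1 — hits 1, so not a primitive root.
g = 3: 3^20 ≡ 40; 3^8 ≡ 1 — hits 1, so not a primitive root.
g = 4: 4^20 ≡ 1 — hits 1, so not a primitive root.
g = 5: 5^20 ≡ 1 — hits 1, so not a primitive root.
g = 6: 6^20 ≡ 40; 6^8 ≡ 10 — none is 1, so 6 is a primitive root.
Hence the least primitive root of 41 is 6.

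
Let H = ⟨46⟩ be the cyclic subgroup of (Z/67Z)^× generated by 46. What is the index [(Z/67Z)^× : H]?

The order of 46 must divide φ(67) = 67 − 1 = 66 = 2 · 3 · 11.
Divisors of 66: 1, 2, 3, 6, 11, 22, 33, 66.
Check 46^d mod 67 for each divisor in increasing order:
46^1 ≡ 46
46^2 ≡ 39
46^3 ≡ 52
46^6 ≡ 24
46^11 ≡ 30
46^22 ≡ 29
46^33 ≡ 66
46^66 ≡ 1
So ord_67(46) = 66, hence |⟨46⟩| = 66.
The index is φ(67) / ord(46) = 66 / 66 = 1.

1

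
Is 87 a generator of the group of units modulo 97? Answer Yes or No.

Yes

φ(97) = 97 − 1 = 96 = 2^5 · 3.
Test 87^(96/q) mod 97 for each prime factor q of 96:
87^48 ≡ 96 (mod 97)  [q = 2: ≢ 1 ✓]
87^32 ≡ 61 (mod 97)  [q = 3: ≢ 1 ✓]
All checks pass, so 87 has order 96 and is a primitive root modulo 97.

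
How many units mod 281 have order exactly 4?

φ(281) = 281 − 1 = 280 = 2^3 · 5 · 7.
In a cyclic group of order 280, there are φ(d) elements of order d for each divisor d of 280, and zero for non-divisors.
4 = 2^2 divides 280, and φ(4) = 2.

2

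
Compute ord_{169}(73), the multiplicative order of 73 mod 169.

52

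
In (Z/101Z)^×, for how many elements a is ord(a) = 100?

40

φ(101) = 101 − 1 = 100 = 2^2 · 5^2.
In a cyclic group of order 100, there are φ(d) elements of order d for each divisor d of 100, and zero for non-divisors.
100 = 2^2 · 5^2 divides 100, and φ(100) = 40.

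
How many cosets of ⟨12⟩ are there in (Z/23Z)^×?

2

ord(12) | φ(23) = 23 − 1 = 22 = 2 · 11.
Divisors of 22: 1, 2, 11, 22.
Compute 12^d (mod 23) for the divisors d until we hit 1:
12^1 ≡ 12
12^2 ≡ 6
12^11 ≡ 1
Thus |⟨12⟩| = ord(12) = 11.
Index = |(Z/23Z)^×| / |⟨12⟩| = 22 / 11 = 2.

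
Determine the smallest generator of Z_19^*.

φ(19) = 19 − 1 = 18 = 2 · 3^2.
Test candidates g = 2, 3, … against the prime factors q ∈ {2, 3} of φ(19): g is a generator iff g^(18/q) ≢ 1 for every such q.
g = 2: 2^9 ≡ 18; 2^6 ≡ 7 — none is 1, so 2 is a primitive root.
Hence the least primitive root of 19 is 2.

2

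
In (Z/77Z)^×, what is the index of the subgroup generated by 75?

2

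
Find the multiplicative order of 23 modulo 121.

ord(23) | φ(121) = φ(11^2) = 11·(11−1) = 110 = 2 · 5 · 11.
Divisors of 110: 1, 2, 5, 10, 11, 22, 55, 110.
Evaluate successive powers at the divisors of 110:
23^1 ≡ 23
23^2 ≡ 45
23^5 ≡ 111
23^10 ≡ 100
23^11 ≡ 1
The smallest such exponent is 11, so the order of 23 is 11.

11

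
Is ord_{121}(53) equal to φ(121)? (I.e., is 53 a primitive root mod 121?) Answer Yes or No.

φ(121) = φ(11^2) = 11·(11−1) = 110 = 2 · 5 · 11.
An element g generates (Z/121Z)^× iff g^(110/q) ≢ 1 (mod 121) for each prime q ∈ {2, 5, 11}.
53^55 ≡ 1 (mod 121)  [q = 2: ≡ 1 ✗]
53^22 ≡ 81 (mod 121)  [q = 5: ≢ 1 ✓]
53^10 ≡ 23 (mod 121)  [q = 11: ≢ 1 ✓]
53^55 ≡ 1 shows ord(53) | 55, strictly less than φ(121); not a primitive root.

No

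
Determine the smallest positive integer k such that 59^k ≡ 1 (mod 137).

The order of 59 must divide φ(137) = 137 − 1 = 136 = 2^3 · 17.
Divisors of 136: 1, 2, 4, 8, 17, 34, 68, 136.
Compute 59^d (mod 137) for the divisors d until we hit 1:
59^1 ≡ 59 (mod 137)
59^2 ≡ 56 (mod 137)
59^4 ≡ 122 (mod 137)
59^8 ≡ 88 (mod 137)
59^17 ≡ 1 (mod 137) ✓
Therefore the multiplicative order of 59 modulo 137 is 17.

17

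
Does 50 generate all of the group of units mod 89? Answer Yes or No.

No

φ(89) = 89 − 1 = 88 = 2^3 · 11.
It suffices to check that the order of 50 is not a proper divisor of 88: compute 50^(88/q) for q ∈ {2, 11}.
50^44 ≡ 1 (mod 89)  [q = 2: ≡ 1 ✗]
50^8 ≡ 2 (mod 89)  [q = 11: ≢ 1 ✓]
Since 50^44 ≡ 1, the order of 50 divides 44 < 88, so 50 is not a primitive root.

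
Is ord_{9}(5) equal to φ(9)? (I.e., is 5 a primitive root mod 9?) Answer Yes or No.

Yes

φ(9) = φ(3^2) = 3·(3−1) = 6 = 2 · 3.
An element g generates (Z/9Z)^× iff g^(6/q) ≢ 1 (mod 9) for each prime q ∈ {2, 3}.
5^3 ≡ 8 (mod 9)  [q = 2: ≢ 1 ✓]
5^2 ≡ 7 (mod 9)  [q = 3: ≢ 1 ✓]
All checks pass, so 5 has order 6 and is a primitive root modulo 9.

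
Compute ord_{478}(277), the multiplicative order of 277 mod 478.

Since 277 ∈ (Z/478Z)^×, its order divides φ(478) = φ(2)·φ(239) = 1·238 = 238 = 2 · 7 · 17.
Divisors of 238: 1, 2, 7, 14, 17, 34, 119, 238.
Check 277^d mod 478 for each divisor in increasing order:
277^1 ≡ 277
277^2 ≡ 249
277^7 ≡ 477
277^14 ≡ 1
The smallest such exponent is 14, so the order of 277 is 14.

14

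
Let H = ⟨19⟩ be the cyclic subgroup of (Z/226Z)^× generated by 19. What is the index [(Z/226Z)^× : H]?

1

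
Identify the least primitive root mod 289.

3

φ(289) = φ(17^2) = 17·(17−1) = 272 = 2^4 · 17.
g is a primitive root iff g^(272/q) ≢ 1 (mod 289) for each prime q ∈ {2, 17}.
g = 2: 2^136 ≡ 1 — hits 1, so not a primitive root.
g = 3: 3^136 ≡ 288; 3^16 ≡ 171 — none is 1, so 3 is a primitive root.
So 3 is the smallest generator of (Z/289Z)^×.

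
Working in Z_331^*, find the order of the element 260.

The order of 260 must divide φ(331) = 331 − 1 = 330 = 2 · 3 · 5 · 11.
Divisors of 330: 1, 2, 3, 5, 6, 10, 11, 15, 22, 30, 33, 55, 66, 110, 165, 330.
Check 260^d mod 331 for each divisor in increasing order:
260^1 ≡ 260
260^2 ≡ 76
260^3 ≡ 231
260^5 ≡ 13
260^6 ≡ 70
260^10 ≡ 169
260^11 ≡ 248
260^15 ≡ 211
260^22 ≡ 269
260^30 ≡ 167
260^33 ≡ 181
260^55 ≡ 32
260^66 ≡ 323
260^110 ≡ 31
260^165 ≡ 330
260^330 ≡ 1
Hence ord(260) = 330.

330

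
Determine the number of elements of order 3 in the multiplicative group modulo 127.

2

φ(127) = 127 − 1 = 126 = 2 · 3^2 · 7.
Since (Z/127Z)^× is cyclic of order 126, the number of elements of order d is φ(d) when d | 126 and 0 otherwise.
3 | 126, and φ(3) = 3 − 1 = 2.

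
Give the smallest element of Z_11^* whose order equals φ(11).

2

φ(11) = 11 − 1 = 10 = 2 · 5.
g is a primitive root iff g^(10/q) ≢ 1 (mod 11) for each prime q ∈ {2, 5}.
g = 2: 2^5 ≡ 10; 2^2 ≡ 4 — none is 1, so 2 is a primitive root.
So 2 is the smallest generator of (Z/11Z)^×.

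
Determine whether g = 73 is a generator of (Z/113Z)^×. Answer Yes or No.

No

φ(113) = 113 − 1 = 112 = 2^4 · 7.
It suffices to check that the order of 73 is not a proper divisor of 112: compute 73^(112/q) for q ∈ {2, 7}.
73^56 ≡ 112 (mod 113)  [q = 2: ≢ 1 ✓]
73^16 ≡ 1 (mod 113)  [q = 7: ≡ 1 ✗]
73^16 ≡ 1 shows ord(73) | 16, strictly less than φ(113); not a primitive root.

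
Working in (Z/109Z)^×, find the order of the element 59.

The order of 59 must divide φ(109) = 109 − 1 = 108 = 2^2 · 3^3.
Divisors of 108: 1, 2, 3, 4, 6, 9, 12, 18, 27, 36, 54, 108.
Compute 59^d (mod 109) for the divisors d until we hit 1:
59^1 ≡ 59
59^2 ≡ 102
59^3 ≡ 23
59^4 ≡ 49
59^6 ≡ 93
59^9 ≡ 68
59^12 ≡ 38
59^18 ≡ 46
59^27 ≡ 76
59^36 ≡ 45
59^54 ≡ 108
59^108 ≡ 1
The smallest such exponent is 108, so the order of 59 is 108.

108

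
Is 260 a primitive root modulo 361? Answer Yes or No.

φ(361) = φ(19^2) = 19·(19−1) = 342 = 2 · 3^2 · 19.
An element g generates (Z/361Z)^× iff g^(342/q) ≢ 1 (mod 361) for each prime q ∈ {2, 3, 19}.
260^171 ≡ 360 (mod 361)  [q = 2: ≢ 1 ✓]
260^114 ≡ 68 (mod 361)  [q = 3: ≢ 1 ✓]
260^18 ≡ 324 (mod 361)  [q = 19: ≢ 1 ✓]
All checks pass, so 260 has order 342 and is a primitive root modulo 361.

Yes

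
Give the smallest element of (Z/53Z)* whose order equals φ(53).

φ(53) = 53 − 1 = 52 = 2^2 · 13.
Test candidates g = 2, 3, … against the prime factors q ∈ {2, 13} of φ(53): g is a generator iff g^(52/q) ≢ 1 for every such q.
g = 2: 2^26 ≡ 52; 2^4 ≡ 16 — none is 1, so 2 is a primitive root.
So 2 is the smallest generator of (Z/53Z)^×.

2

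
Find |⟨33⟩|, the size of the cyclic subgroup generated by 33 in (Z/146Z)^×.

The order of 33 must divide φ(146) = φ(2)·φ(73) = 1·72 = 72 = 2^3 · 3^2.
Divisors of 72: 1, 2, 3, 4, 6, 8, 9, 12, 18, 24, 36, 72.
Evaluate successive powers at the divisors of 72:
33^1 ≡ 33
33^2 ≡ 67
33^3 ≡ 21
33^4 ≡ 109
33^6 ≡ 3
33^8 ≡ 55
33^9 ≡ 63
33^12 ≡ 9
33^18 ≡ 27
33^24 ≡ 81
33^36 ≡ 145
33^72 ≡ 1
The smallest such exponent is 72, so the order of 33 is 72.

72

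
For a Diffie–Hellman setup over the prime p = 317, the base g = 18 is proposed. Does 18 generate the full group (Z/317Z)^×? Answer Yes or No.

φ(317) = 317 − 1 = 316 = 2^2 · 79.
18 is a primitive root mod 317 iff 18^(φ(317)/q) ≢ 1 for every prime q | φ(317), i.e. q ∈ {2, 79}.
18^158 ≡ 316 (mod 317)  [q = 2: ≢ 1 ✓]
18^4 ≡ 49 (mod 317)  [q = 79: ≢ 1 ✓]
Every test exponent gives a nontrivial residue, hence 18 generates the full group.

Yes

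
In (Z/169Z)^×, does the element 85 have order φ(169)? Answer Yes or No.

φ(169) = φ(13^2) = 13·(13−1) = 156 = 2^2 · 3 · 13.
It suffices to check that the order of 85 is not a proper divisor of 156: compute 85^(156/q) for q ∈ {2, 3, 13}.
85^78 ≡ 168 (mod 169)  [q = 2: ≢ 1 ✓]
85^52 ≡ 22 (mod 169)  [q = 3: ≢ 1 ✓]
85^12 ≡ 131 (mod 169)  [q = 13: ≢ 1 ✓]
Every test exponent gives a nontrivial residue, hence 85 generates the full group.

Yes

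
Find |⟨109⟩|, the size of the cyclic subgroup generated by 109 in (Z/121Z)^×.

22

Since 109 ∈ (Z/121Z)^×, its order divides φ(121) = φ(11^2) = 11·(11−1) = 110 = 2 · 5 · 11.
Divisors of 110: 1, 2, 5, 10, 11, 22, 55, 110.
Test each divisor d:
109^1 ≡ 109 (mod 121)
109^2 ≡ 23 (mod 121)
109^5 ≡ 65 (mod 121)
109^10 ≡ 111 (mod 121)
109^11 ≡ 120 (mod 121)
109^22 ≡ 1 (mod 121) ✓
Hence ord(109) = 22.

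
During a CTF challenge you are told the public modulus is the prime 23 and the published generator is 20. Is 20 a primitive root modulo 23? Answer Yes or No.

Yes

φ(23) = 23 − 1 = 22 = 2 · 11.
Test 20^(22/q) mod 23 for each prime factor q of 22:
20^11 ≡ 22 (mod 23)  [q = 2: ≢ 1 ✓]
20^2 ≡ 9 (mod 23)  [q = 11: ≢ 1 ✓]
None equal 1, so ord_23(20) = 22: 20 is a primitive root.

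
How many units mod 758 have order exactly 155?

0

φ(758) = φ(2)·φ(379) = 1·378 = 378 = 2 · 3^3 · 7.
In a cyclic group of order 378, there are φ(d) elements of order d for each divisor d of 378, and zero for non-divisors.
Here 378 is not a multiple of 155, so there are no elements of order 155.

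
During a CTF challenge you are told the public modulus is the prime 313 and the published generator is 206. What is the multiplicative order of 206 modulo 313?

By Lagrange's theorem, ord_313(206) divides φ(313) = 313 − 1 = 312 = 2^3 · 3 · 13.
Divisors of 312: 1, 2, 3, 4, 6, 8, 12, 13, 24, 26, 39, 52, 78, 104, 156, 312.
Evaluate successive powers at the divisors of 312:
206^1 ≡ 206 (mod 313)
206^2 ≡ 181 (mod 313)
206^3 ≡ 39 (mod 313)
206^4 ≡ 209 (mod 313)
206^6 ≡ 269 (mod 313)
206^8 ≡ 174 (mod 313)
206^12 ≡ 58 (mod 313)
206^13 ≡ 54 (mod 313)
206^24 ≡ 234 (mod 313)
206^26 ≡ 99 (mod 313)
206^39 ≡ 25 (mod 313)
206^52 ≡ 98 (mod 313)
206^78 ≡ 312 (mod 313)
206^104 ≡ 214 (mod 313)
206^156 ≡ 1 (mod 313) ✓
Hence ord(206) = 156.

156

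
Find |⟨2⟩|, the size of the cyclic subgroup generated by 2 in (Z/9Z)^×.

6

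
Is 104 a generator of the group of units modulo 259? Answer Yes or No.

No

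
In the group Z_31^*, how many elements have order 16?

0

φ(31) = 31 − 1 = 30 = 2 · 3 · 5.
Since (Z/31Z)^× is cyclic of order 30, the number of elements of order d is φ(d) when d | 30 and 0 otherwise.
Here 30 is not a multiple of 16, so there are no elements of order 16.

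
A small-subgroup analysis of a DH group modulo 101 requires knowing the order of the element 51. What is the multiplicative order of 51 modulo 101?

100

ord(51) | φ(101) = 101 − 1 = 100 = 2^2 · 5^2.
Divisors of 100: 1, 2, 4, 5, 10, 20, 25, 50, 100.
Check 51^d mod 101 for each divisor in increasing order:
51^1 ≡ 51 (mod 101)
51^2 ≡ 76 (mod 101)
51^4 ≡ 19 (mod 101)
51^5 ≡ 60 (mod 101)
51^10 ≡ 65 (mod 101)
51^20 ≡ 84 (mod 101)
51^25 ≡ 91 (mod 101)
51^50 ≡ 100 (mod 101)
51^100 ≡ 1 (mod 101) ✓
So ord_101(51) = 100.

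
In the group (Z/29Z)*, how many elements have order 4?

2

φ(29) = 29 − 1 = 28 = 2^2 · 7.
(Z/29Z)^× is cyclic (|G| = 28); a cyclic group of order m has exactly φ(d) elements of each order d | m, and none otherwise.
4 = 2^2 divides 28, and φ(4) = 2.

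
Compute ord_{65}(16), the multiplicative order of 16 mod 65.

Since 16 ∈ (Z/65Z)^×, its order divides φ(65) = φ(5·13) = (5−1)·(13−1) = 4·12 = 48 = 2^4 · 3.
Divisors of 48: 1, 2, 3, 4, 6, 8, 12, 16, 24, 48.
Evaluate successive powers at the divisors of 48:
16^1 ≡ 16 (mod 65)
16^2 ≡ 61 (mod 65)
16^3 ≡ 1 (mod 65) ✓
Therefore the multiplicative order of 16 modulo 65 is 3.

3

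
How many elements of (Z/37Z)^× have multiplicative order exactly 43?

φ(37) = 37 − 1 = 36 = 2^2 · 3^2.
Since (Z/37Z)^× is cyclic of order 36, the number of elements of order d is φ(d) when d | 36 and 0 otherwise.
43 does not divide 36, so no element of (Z/37Z)^× has order 43.

0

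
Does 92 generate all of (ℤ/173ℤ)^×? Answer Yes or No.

φ(173) = 173 − 1 = 172 = 2^2 · 43.
An element g generates (Z/173Z)^× iff g^(172/q) ≢ 1 (mod 173) for each prime q ∈ {2, 43}.
92^86 ≡ 1 (mod 173)  [q = 2: ≡ 1 ✗]
92^4 ≡ 169 (mod 173)  [q = 43: ≢ 1 ✓]
Since 92^86 ≡ 1, the order of 92 divides 86 < 172, so 92 is not a primitive root.

No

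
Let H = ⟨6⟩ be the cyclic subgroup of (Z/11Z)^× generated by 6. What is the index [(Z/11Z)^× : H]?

The order of 6 must divide φ(11) = 11 − 1 = 10 = 2 · 5.
Divisors of 10: 1, 2, 5, 10.
Test each divisor d:
6^1 ≡ 6
6^2 ≡ 3
6^5 ≡ 10
6^10 ≡ 1
The order of 6 is 10, so the subgroup it generates has 10 elements.
The index is φ(11) / ord(6) = 10 / 10 = 1.

1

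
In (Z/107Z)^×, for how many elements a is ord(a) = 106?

φ(107) = 107 − 1 = 106 = 2 · 53.
(Z/107Z)^× is cyclic (|G| = 106); a cyclic group of order m has exactly φ(d) elements of each order d | m, and none otherwise.
106 = 2 · 53 divides 106, and φ(106) = 52.

52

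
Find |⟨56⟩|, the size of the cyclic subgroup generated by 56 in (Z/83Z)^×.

82

The order of 56 must divide φ(83) = 83 − 1 = 82 = 2 · 41.
Divisors of 82: 1, 2, 41, 82.
Check 56^d mod 83 for each divisor in increasing order:
56^1 ≡ 56 (mod 83)
56^2 ≡ 65 (mod 83)
56^41 ≡ 82 (mod 83)
56^82 ≡ 1 (mod 83) ✓
The smallest such exponent is 82, so the order of 56 is 82.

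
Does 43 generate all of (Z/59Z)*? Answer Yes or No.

φ(59) = 59 − 1 = 58 = 2 · 29.
43 is a primitive root mod 59 iff 43^(φ(59)/q) ≢ 1 for every prime q | φ(59), i.e. q ∈ {2, 29}.
43^29 ≡ 58 (mod 59)  [q = 2: ≢ 1 ✓]
43^2 ≡ 20 (mod 59)  [q = 29: ≢ 1 ✓]
All checks pass, so 43 has order 58 and is a primitive root modulo 59.

Yes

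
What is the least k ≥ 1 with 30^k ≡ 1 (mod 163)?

18

The order of 30 must divide φ(163) = 163 − 1 = 162 = 2 · 3^4.
Divisors of 162: 1, 2, 3, 6, 9, 18, 27, 54, 81, 162.
Test each divisor d:
30^1 ≡ 30
30^2 ≡ 85
30^3 ≡ 105
30^6 ≡ 104
30^9 ≡ 162
30^18 ≡ 1
So ord_163(30) = 18.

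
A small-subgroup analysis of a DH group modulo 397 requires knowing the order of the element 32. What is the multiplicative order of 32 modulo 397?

ord(32) | φ(397) = 397 − 1 = 396 = 2^2 · 3^2 · 11.
Divisors of 396: 1, 2, 3, 4, 6, 9, 11, 12, 18, 22, 33, 36, 44, 66, 99, 132, 198, 396.
Test each divisor d:
32^1 ≡ 32 (mod 397)
32^2 ≡ 230 (mod 397)
32^3 ≡ 214 (mod 397)
32^4 ≡ 99 (mod 397)
32^6 ≡ 141 (mod 397)
32^9 ≡ 2 (mod 397)
32^11 ≡ 63 (mod 397)
32^12 ≡ 31 (mod 397)
32^18 ≡ 4 (mod 397)
32^22 ≡ 396 (mod 397)
32^33 ≡ 334 (mod 397)
32^36 ≡ 16 (mod 397)
32^44 ≡ 1 (mod 397) ✓
Therefore the multiplicative order of 32 modulo 397 is 44.

44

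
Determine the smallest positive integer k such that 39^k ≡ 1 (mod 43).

14

By Lagrange's theorem, ord_43(39) divides φ(43) = 43 − 1 = 42 = 2 · 3 · 7.
Divisors of 42: 1, 2, 3, 6, 7, 14, 21, 42.
Evaluate successive powers at the divisors of 42:
39^1 ≡ 39
39^2 ≡ 16
39^3 ≡ 22
39^6 ≡ 11
39^7 ≡ 42
39^14 ≡ 1
The smallest such exponent is 14, so the order of 39 is 14.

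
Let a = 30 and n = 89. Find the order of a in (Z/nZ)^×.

By Lagrange's theorem, ord_89(30) divides φ(89) = 89 − 1 = 88 = 2^3 · 11.
Divisors of 88: 1, 2, 4, 8, 11, 22, 44, 88.
Check 30^d mod 89 for each divisor in increasing order:
30^1 ≡ 30 (mod 89)
30^2 ≡ 10 (mod 89)
30^4 ≡ 11 (mod 89)
30^8 ≡ 32 (mod 89)
30^11 ≡ 77 (mod 89)
30^22 ≡ 55 (mod 89)
30^44 ≡ 88 (mod 89)
30^88 ≡ 1 (mod 89) ✓
Hence ord(30) = 88.

88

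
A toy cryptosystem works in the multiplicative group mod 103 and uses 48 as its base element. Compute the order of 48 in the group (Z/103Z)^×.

102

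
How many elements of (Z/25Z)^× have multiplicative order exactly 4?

2

φ(25) = φ(5^2) = 5·(5−1) = 20 = 2^2 · 5.
In a cyclic group of order 20, there are φ(d) elements of order d for each divisor d of 20, and zero for non-divisors.
4 = 2^2 divides 20, and φ(4) = 2.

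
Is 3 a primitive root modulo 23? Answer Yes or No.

No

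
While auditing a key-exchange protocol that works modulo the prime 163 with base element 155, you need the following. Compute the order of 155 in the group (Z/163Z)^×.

27

ord(155) | φ(163) = 163 − 1 = 162 = 2 · 3^4.
Divisors of 162: 1, 2, 3, 6, 9, 18, 27, 54, 81, 162.
Evaluate successive powers at the divisors of 162:
155^1 ≡ 155 (mod 163)
155^2 ≡ 64 (mod 163)
155^3 ≡ 140 (mod 163)
155^6 ≡ 40 (mod 163)
155^9 ≡ 58 (mod 163)
155^18 ≡ 104 (mod 163)
155^27 ≡ 1 (mod 163) ✓
The smallest such exponent is 27, so the order of 155 is 27.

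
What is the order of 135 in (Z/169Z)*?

52

By Lagrange's theorem, ord_169(135) divides φ(169) = φ(13^2) = 13·(13−1) = 156 = 2^2 · 3 · 13.
Divisors of 156: 1, 2, 3, 4, 6, 12, 13, 26, 39, 52, 78, 156.
Compute 135^d (mod 169) for the divisors d until we hit 1:
135^1 ≡ 135
135^2 ≡ 142
135^3 ≡ 73
135^4 ≡ 53
135^6 ≡ 90
135^12 ≡ 157
135^13 ≡ 70
135^26 ≡ 168
135^39 ≡ 99
135^52 ≡ 1
The smallest such exponent is 52, so the order of 135 is 52.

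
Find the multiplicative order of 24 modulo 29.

7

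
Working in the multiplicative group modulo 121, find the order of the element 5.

55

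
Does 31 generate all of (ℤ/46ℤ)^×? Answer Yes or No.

φ(46) = φ(2)·φ(23) = 1·22 = 22 = 2 · 11.
Test 31^(22/q) mod 46 for each prime factor q of 22:
31^11 ≡ 1 (mod 46)  [q = 2: ≡ 1 ✗]
31^2 ≡ 41 (mod 46)  [q = 11: ≢ 1 ✓]
Since 31^11 ≡ 1, the order of 31 divides 11 < 22, so 31 is not a primitive root.

No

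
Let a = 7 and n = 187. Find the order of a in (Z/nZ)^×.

80

Since 7 ∈ (Z/187Z)^×, its order divides φ(187) = φ(11·17) = (11−1)·(17−1) = 10·16 = 160 = 2^5 · 5.
Divisors of 160: 1, 2, 4, 5, 8, 10, 16, 20, 32, 40, 80, 160.
Compute 7^d (mod 187) for the divisors d until we hit 1:
7^1 ≡ 7 (mod 187)
7^2 ≡ 49 (mod 187)
7^4 ≡ 157 (mod 187)
7^5 ≡ 164 (mod 187)
7^8 ≡ 152 (mod 187)
7^10 ≡ 155 (mod 187)
7^16 ≡ 103 (mod 187)
7^20 ≡ 89 (mod 187)
7^32 ≡ 137 (mod 187)
7^40 ≡ 67 (mod 187)
7^80 ≡ 1 (mod 187) ✓
Hence ord(7) = 80.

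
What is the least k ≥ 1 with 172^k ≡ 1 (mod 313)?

104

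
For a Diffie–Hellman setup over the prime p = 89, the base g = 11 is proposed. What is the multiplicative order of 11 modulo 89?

By Lagrange's theorem, ord_89(11) divides φ(89) = 89 − 1 = 88 = 2^3 · 11.
Divisors of 88: 1, 2, 4, 8, 11, 22, 44, 88.
Evaluate successive powers at the divisors of 88:
11^1 ≡ 11 (mod 89)
11^2 ≡ 32 (mod 89)
11^4 ≡ 45 (mod 89)
11^8 ≡ 67 (mod 89)
11^11 ≡ 88 (mod 89)
11^22 ≡ 1 (mod 89) ✓
Hence ord(11) = 22.

22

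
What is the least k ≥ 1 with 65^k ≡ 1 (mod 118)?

58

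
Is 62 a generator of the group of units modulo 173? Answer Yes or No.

Yes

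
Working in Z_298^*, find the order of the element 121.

74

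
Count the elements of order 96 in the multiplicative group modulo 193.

φ(193) = 193 − 1 = 192 = 2^6 · 3.
Since (Z/193Z)^× is cyclic of order 192, the number of elements of order d is φ(d) when d | 192 and 0 otherwise.
96 = 2^5 · 3 divides 192, and φ(96) = 32.

32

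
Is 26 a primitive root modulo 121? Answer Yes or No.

φ(121) = φ(11^2) = 11·(11−1) = 110 = 2 · 5 · 11.
An element g generates (Z/121Z)^× iff g^(110/q) ≢ 1 (mod 121) for each prime q ∈ {2, 5, 11}.
26^55 ≡ 1 (mod 121)  [q = 2: ≡ 1 ✗]
26^22 ≡ 27 (mod 121)  [q = 5: ≢ 1 ✓]
26^10 ≡ 45 (mod 121)  [q = 11: ≢ 1 ✓]
The check at q = 2 fails, so 26 generates a proper subgroup.

No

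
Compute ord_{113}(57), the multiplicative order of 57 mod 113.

28

By Lagrange's theorem, ord_113(57) divides φ(113) = 113 − 1 = 112 = 2^4 · 7.
Divisors of 112: 1, 2, 4, 7, 8, 14, 16, 28, 56, 112.
Test each divisor d:
57^1 ≡ 57 (mod 113)
57^2 ≡ 85 (mod 113)
57^4 ≡ 106 (mod 113)
57^7 ≡ 98 (mod 113)
57^8 ≡ 49 (mod 113)
57^14 ≡ 112 (mod 113)
57^16 ≡ 28 (mod 113)
57^28 ≡ 1 (mod 113) ✓
Therefore the multiplicative order of 57 modulo 113 is 28.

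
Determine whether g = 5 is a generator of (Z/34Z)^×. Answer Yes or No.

φ(34) = φ(2)·φ(17) = 1·16 = 16 = 2^4.
An element g generates (Z/34Z)^× iff g^(16/q) ≢ 1 (mod 34) for each prime q ∈ {2}.
5^8 ≡ 33 (mod 34)  [q = 2: ≢ 1 ✓]
None equal 1, so ord_34(5) = 16: 5 is a primitive root.

Yes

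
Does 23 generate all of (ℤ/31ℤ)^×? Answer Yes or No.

No

φ(31) = 31 − 1 = 30 = 2 · 3 · 5.
23 is a primitive root mod 31 iff 23^(φ(31)/q) ≢ 1 for every prime q | φ(31), i.e. q ∈ {2, 3, 5}.
23^15 ≡ 30 (mod 31)  [q = 2: ≢ 1 ✓]
23^10 ≡ 1 (mod 31)  [q = 3: ≡ 1 ✗]
23^6 ≡ 8 (mod 31)  [q = 5: ≢ 1 ✓]
The check at q = 3 fails, so 23 generates a proper subgroup.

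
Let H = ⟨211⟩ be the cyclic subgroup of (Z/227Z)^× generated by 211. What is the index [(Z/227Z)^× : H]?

The order of 211 must divide φ(227) = 227 − 1 = 226 = 2 · 113.
Divisors of 226: 1, 2, 113, 226.
Check 211^d mod 227 for each divisor in increasing order:
211^1 ≡ 211
211^2 ≡ 29
211^113 ≡ 226
211^226 ≡ 1
So ord_227(211) = 226, hence |⟨211⟩| = 226.
Index = |(Z/227Z)^×| / |⟨211⟩| = 226 / 226 = 1.

1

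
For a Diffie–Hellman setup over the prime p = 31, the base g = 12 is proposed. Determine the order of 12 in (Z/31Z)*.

By Lagrange's theorem, ord_31(12) divides φ(31) = 31 − 1 = 30 = 2 · 3 · 5.
Divisors of 30: 1, 2, 3, 5, 6, 10, 15, 30.
Test each divisor d:
12^1 ≡ 12 (mod 31)
12^2 ≡ 20 (mod 31)
12^3 ≡ 23 (mod 31)
12^5 ≡ 26 (mod 31)
12^6 ≡ 2 (mod 31)
12^10 ≡ 25 (mod 31)
12^15 ≡ 30 (mod 31)
12^30 ≡ 1 (mod 31) ✓
So ord_31(12) = 30.

30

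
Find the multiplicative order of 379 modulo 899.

420

ord(379) | φ(899) = φ(29·31) = (29−1)·(31−1) = 28·30 = 840 = 2^3 · 3 · 5 · 7.
Divisors of 840: 1, 2, 3, 4, 5, 6, 7, 8, 10, 12, 14, 15, 20, 21, 24, 28, 30, 35, 40, 42, 56, 60, 70, 84, 105, 120, 140, 168, 210, 280, 420, 840.
Evaluate successive powers at the divisors of 840:
379^1 ≡ 379 (mod 899)
379^2 ≡ 700 (mod 899)
379^3 ≡ 95 (mod 899)
379^4 ≡ 45 (mod 899)
379^5 ≡ 873 (mod 899)
379^6 ≡ 35 (mod 899)
379^7 ≡ 679 (mod 899)
379^8 ≡ 227 (mod 899)
379^10 ≡ 676 (mod 899)
379^12 ≡ 326 (mod 899)
379^14 ≡ 753 (mod 899)
379^15 ≡ 404 (mod 899)
379^20 ≡ 284 (mod 899)
379^21 ≡ 655 (mod 899)
379^24 ≡ 194 (mod 899)
379^28 ≡ 639 (mod 899)
379^30 ≡ 497 (mod 899)
379^35 ≡ 563 (mod 899)
379^40 ≡ 645 (mod 899)
379^42 ≡ 202 (mod 899)
379^56 ≡ 175 (mod 899)
379^60 ≡ 683 (mod 899)
379^70 ≡ 521 (mod 899)
379^84 ≡ 349 (mod 899)
379^105 ≡ 249 (mod 899)
379^120 ≡ 807 (mod 899)
379^140 ≡ 842 (mod 899)
379^168 ≡ 436 (mod 899)
379^210 ≡ 869 (mod 899)
379^280 ≡ 552 (mod 899)
379^420 ≡ 1 (mod 899) ✓
Therefore the multiplicative order of 379 modulo 899 is 420.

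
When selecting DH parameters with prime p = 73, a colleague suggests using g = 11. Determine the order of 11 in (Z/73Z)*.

ord(11) | φ(73) = 73 − 1 = 72 = 2^3 · 3^2.
Divisors of 72: 1, 2, 3, 4, 6, 8, 9, 12, 18, 24, 36, 72.
Test each divisor d:
11^1 ≡ 11
11^2 ≡ 48
11^3 ≡ 17
11^4 ≡ 41
11^6 ≡ 70
11^8 ≡ 2
11^9 ≡ 22
11^12 ≡ 9
11^18 ≡ 46
11^24 ≡ 8
11^36 ≡ 72
11^72 ≡ 1
Hence ord(11) = 72.

72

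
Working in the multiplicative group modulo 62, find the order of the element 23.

10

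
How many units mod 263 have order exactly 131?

130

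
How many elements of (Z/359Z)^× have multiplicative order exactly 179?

φ(359) = 359 − 1 = 358 = 2 · 179.
Since (Z/359Z)^× is cyclic of order 358, the number of elements of order d is φ(d) when d | 358 and 0 otherwise.
179 | 358, and φ(179) = 179 − 1 = 178.

178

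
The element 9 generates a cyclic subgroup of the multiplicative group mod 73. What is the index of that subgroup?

ord(9) | φ(73) = 73 − 1 = 72 = 2^3 · 3^2.
Divisors of 72: 1, 2, 3, 4, 6, 8, 9, 12, 18, 24, 36, 72.
Compute 9^d (mod 73) for the divisors d until we hit 1:
9^1 ≡ 9 (mod 73)
9^2 ≡ 8 (mod 73)
9^3 ≡ 72 (mod 73)
9^4 ≡ 64 (mod 73)
9^6 ≡ 1 (mod 73) ✓
The order of 9 is 6, so the subgroup it generates has 6 elements.
[(Z/73Z)^× : ⟨9⟩] = 72/6 = 12.

12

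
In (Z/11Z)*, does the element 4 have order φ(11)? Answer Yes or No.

φ(11) = 11 − 1 = 10 = 2 · 5.
An element g generates (Z/11Z)^× iff g^(10/q) ≢ 1 (mod 11) for each prime q ∈ {2, 5}.
4^5 ≡ 1 (mod 11)  [q = 2: ≡ 1 ✗]
4^2 ≡ 5 (mod 11)  [q = 5: ≢ 1 ✓]
The check at q = 2 fails, so 4 generates a proper subgroup.

No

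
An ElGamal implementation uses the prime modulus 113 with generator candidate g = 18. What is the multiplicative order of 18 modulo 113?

8

ord(18) | φ(113) = 113 − 1 = 112 = 2^4 · 7.
Divisors of 112: 1, 2, 4, 7, 8, 14, 16, 28, 56, 112.
Check 18^d mod 113 for each divisor in increasing order:
18^1 ≡ 18 (mod 113)
18^2 ≡ 98 (mod 113)
18^4 ≡ 112 (mod 113)
18^7 ≡ 44 (mod 113)
18^8 ≡ 1 (mod 113) ✓
Therefore the multiplicative order of 18 modulo 113 is 8.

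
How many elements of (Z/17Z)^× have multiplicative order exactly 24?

0

φ(17) = 17 − 1 = 16 = 2^4.
In a cyclic group of order 16, there are φ(d) elements of order d for each divisor d of 16, and zero for non-divisors.
24 does not divide 16, so no element of (Z/17Z)^× has order 24.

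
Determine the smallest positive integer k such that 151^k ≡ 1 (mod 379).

By Lagrange's theorem, ord_379(151) divides φ(379) = 379 − 1 = 378 = 2 · 3^3 · 7.
Divisors of 378: 1, 2, 3, 6, 7, 9, 14, 18, 21, 27, 42, 54, 63, 126, 189, 378.
Compute 151^d (mod 379) for the divisors d until we hit 1:
151^1 ≡ 151 (mod 379)
151^2 ≡ 61 (mod 379)
151^3 ≡ 115 (mod 379)
151^6 ≡ 339 (mod 379)
151^7 ≡ 24 (mod 379)
151^9 ≡ 327 (mod 379)
151^14 ≡ 197 (mod 379)
151^18 ≡ 51 (mod 379)
151^21 ≡ 180 (mod 379)
151^27 ≡ 1 (mod 379) ✓
Therefore the multiplicative order of 151 modulo 379 is 27.

27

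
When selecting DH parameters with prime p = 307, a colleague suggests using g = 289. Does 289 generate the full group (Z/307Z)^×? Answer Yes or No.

φ(307) = 307 − 1 = 306 = 2 · 3^2 · 17.
It suffices to check that the order of 289 is not a proper divisor of 306: compute 289^(306/q) for q ∈ {2, 3, 17}.
289^153 ≡ 1 (mod 307)  [q = 2: ≡ 1 ✗]
289^102 ≡ 1 (mod 307)  [q = 3: ≡ 1 ✗]
289^18 ≡ 1 (mod 307)  [q = 17: ≡ 1 ✗]
Since 289^153 ≡ 1, the order of 289 divides 153 < 306, so 289 is not a primitive root.

No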